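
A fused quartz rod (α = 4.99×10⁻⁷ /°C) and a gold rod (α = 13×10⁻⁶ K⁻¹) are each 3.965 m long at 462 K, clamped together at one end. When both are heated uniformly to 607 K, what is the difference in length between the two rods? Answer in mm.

ΔT = 145 K
fused quartz: ΔL = 4.99×10⁻⁷ × 3.965 m × 145 = 2.8689×10⁻⁴ m = 0.28689 mm
gold: ΔL = 13×10⁻⁶ × 3.965 m × 145 = 7.4740×10⁻³ m = 7.4740 mm
difference = 7.4740 − 0.28689 = 7.18711 mm

7.19 mm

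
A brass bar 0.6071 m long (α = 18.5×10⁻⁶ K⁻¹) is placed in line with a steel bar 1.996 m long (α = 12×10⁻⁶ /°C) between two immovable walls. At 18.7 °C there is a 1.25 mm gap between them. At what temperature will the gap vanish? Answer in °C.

α₁L₁ = 1.123135×10⁻⁵ m/K, α₂L₂ = 2.3952×10⁻⁵ m/K → total 3.518335×10⁻⁵ m/K
ΔT = g/(α₁L₁+α₂L₂) = 1.25×10⁻³ / 3.518335×10⁻⁵ = 35.528 K
T = 18.7 + 35.528 = 54.228 °C

T = 54.2 °C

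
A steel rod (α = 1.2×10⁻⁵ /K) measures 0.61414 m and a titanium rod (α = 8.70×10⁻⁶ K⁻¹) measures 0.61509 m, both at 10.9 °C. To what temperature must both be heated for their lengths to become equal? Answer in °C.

L₁(1 + α₁ΔT) = L₂(1 + α₂ΔT) ⇒ ΔT = (L₂ − L₁)/(α₁L₁ − α₂L₂)
L₂ − L₁ = 0.61509 − 0.61414 = 9.50×10⁻⁴ m
α₁L₁ − α₂L₂ = 1.2×10⁻⁵×0.61414 − 8.70×10⁻⁶×0.61509 = 2.018397×10⁻⁶ m/K
ΔT = 9.50×10⁻⁴ / 2.018397×10⁻⁶ = 470.671 K
T = 10.9 + 470.671 = 481.571 °C

T = 481.6 °C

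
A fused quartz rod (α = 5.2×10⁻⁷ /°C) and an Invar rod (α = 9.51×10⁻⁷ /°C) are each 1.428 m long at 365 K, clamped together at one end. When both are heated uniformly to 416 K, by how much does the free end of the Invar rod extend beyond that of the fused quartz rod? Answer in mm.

ΔT = 51 K
fused quartz: ΔL = 5.2×10⁻⁷ × 1.428 m × 51 = 3.7871×10⁻⁵ m = 0.037871 mm
Invar: ΔL = 9.51×10⁻⁷ × 1.428 m × 51 = 6.9259×10⁻⁵ m = 0.069259 mm
difference = 0.069259 − 0.037871 = 0.031388 mm

0.0314 mm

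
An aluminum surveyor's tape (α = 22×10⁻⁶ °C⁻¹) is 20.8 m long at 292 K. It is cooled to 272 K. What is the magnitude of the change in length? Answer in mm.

|ΔT| = |272 − 292| = 20 K
ΔL = αL₀ΔT = (22×10⁻⁶)(20.8)(20) = 9.15×10⁻³ m

ΔL = 9.15 mm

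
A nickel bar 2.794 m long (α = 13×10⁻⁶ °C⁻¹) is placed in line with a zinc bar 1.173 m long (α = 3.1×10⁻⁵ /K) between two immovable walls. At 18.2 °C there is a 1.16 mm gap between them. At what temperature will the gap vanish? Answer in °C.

T = 34.2 °C

α₁L₁ = 3.6322×10⁻⁵ m/K, α₂L₂ = 3.6363×10⁻⁵ m/K → total 7.2685×10⁻⁵ m/K
ΔT = g/(α₁L₁+α₂L₂) = 1.16×10⁻³ / 7.2685×10⁻⁵ = 15.959 K
T = 18.2 + 15.959 = 34.159 °C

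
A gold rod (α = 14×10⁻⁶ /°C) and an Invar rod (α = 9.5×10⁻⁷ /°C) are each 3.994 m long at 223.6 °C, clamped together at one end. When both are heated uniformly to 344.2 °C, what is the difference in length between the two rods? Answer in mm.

6.29 mm

ΔT = 120.6 K
gold: ΔL = 14×10⁻⁶ × 3.994 m × 120.6 = 6.7435×10⁻³ m = 6.7435 mm
Invar: ΔL = 9.5×10⁻⁷ × 3.994 m × 120.6 = 4.5759×10⁻⁴ m = 0.45759 mm
difference = 6.7435 − 0.45759 = 6.28591 mm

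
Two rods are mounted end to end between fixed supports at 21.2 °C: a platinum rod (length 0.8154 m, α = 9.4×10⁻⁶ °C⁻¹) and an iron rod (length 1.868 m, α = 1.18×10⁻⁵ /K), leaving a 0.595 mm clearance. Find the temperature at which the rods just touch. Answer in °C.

α₁L₁ = 7.66476×10⁻⁶ m/K, α₂L₂ = 2.20424×10⁻⁵ m/K → total 2.970716×10⁻⁵ m/K
ΔT = g/(α₁L₁+α₂L₂) = 5.95×10⁻⁴ / 2.970716×10⁻⁵ = 20.029 K
T = 21.2 + 20.029 = 41.229 °C

T = 41.2 °C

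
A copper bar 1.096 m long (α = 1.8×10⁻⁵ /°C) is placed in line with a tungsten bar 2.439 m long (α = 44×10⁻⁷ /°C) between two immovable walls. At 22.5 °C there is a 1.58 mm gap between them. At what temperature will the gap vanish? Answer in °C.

T = 74.4 °C

Gap closes when ΔL₁ + ΔL₂ = 1.58 mm = 1.58×10⁻³ m
(α₁L₁ + α₂L₂)ΔT = g
α₁L₁ + α₂L₂ = 1.8×10⁻⁵×1.096 + 44×10⁻⁷×2.439 = 3.04596×10⁻⁵ m/K
ΔT = 1.58×10⁻³ / 3.04596×10⁻⁵ = 51.872 K
T = 22.5 + 51.872 = 74.372 °C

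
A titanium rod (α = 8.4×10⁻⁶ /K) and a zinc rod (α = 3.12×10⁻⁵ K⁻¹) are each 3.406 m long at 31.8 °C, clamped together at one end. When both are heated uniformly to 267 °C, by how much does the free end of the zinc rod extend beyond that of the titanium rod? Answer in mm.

ΔT = 235.2 K
titanium: ΔL = 8.4×10⁻⁶ × 3.406 m × 235.2 = 6.7292×10⁻³ m = 6.7292 mm
zinc: ΔL = 3.12×10⁻⁵ × 3.406 m × 235.2 = 2.4994×10⁻² m = 24.994 mm
difference = 24.994 − 6.7292 = 18.2648 mm

18.3 mm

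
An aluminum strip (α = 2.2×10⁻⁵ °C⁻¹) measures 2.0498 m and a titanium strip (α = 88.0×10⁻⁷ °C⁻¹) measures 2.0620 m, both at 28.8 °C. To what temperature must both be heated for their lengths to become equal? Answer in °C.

T = 481.5 °C

Equal length when α₁L₁ΔT − α₂L₂ΔT = L₂ − L₁ = 1.22×10⁻² m
α₁L₁ = 4.50956×10⁻⁵, α₂L₂ = 1.81456×10⁻⁵ → Δ(αL) = 2.695×10⁻⁵ m/K
ΔT = 1.22×10⁻² / 2.695×10⁻⁵ = 452.690 K, so T = 28.8 + 452.690 = 481.490 °C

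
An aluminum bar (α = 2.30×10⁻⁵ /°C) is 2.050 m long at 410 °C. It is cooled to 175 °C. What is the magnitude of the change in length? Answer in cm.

|ΔT| = |175 − 410| = 235 K
ΔL = αL₀ΔT = (2.30×10⁻⁵)(2.050)(235) = 1.11×10⁻² m

ΔL = 1.11 cm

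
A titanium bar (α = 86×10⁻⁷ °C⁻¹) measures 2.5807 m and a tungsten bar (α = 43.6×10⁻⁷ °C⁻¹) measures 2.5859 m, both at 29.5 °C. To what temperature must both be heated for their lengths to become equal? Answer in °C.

T = 505.7 °C

Equal length when α₁L₁ΔT − α₂L₂ΔT = L₂ − L₁ = 5.20×10⁻³ m
α₁L₁ = 2.219402×10⁻⁵, α₂L₂ = 1.1274524×10⁻⁵ → Δ(αL) = 1.0919496×10⁻⁵ m/K
ΔT = 5.20×10⁻³ / 1.0919496×10⁻⁵ = 476.212 K, so T = 29.5 + 476.212 = 505.712 °C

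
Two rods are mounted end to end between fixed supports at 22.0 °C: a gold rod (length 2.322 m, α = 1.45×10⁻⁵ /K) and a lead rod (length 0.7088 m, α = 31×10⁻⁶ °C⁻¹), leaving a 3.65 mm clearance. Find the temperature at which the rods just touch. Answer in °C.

T = 87.6 °C

α₁L₁ = 3.3669×10⁻⁵ m/K, α₂L₂ = 2.19728×10⁻⁵ m/K → total 5.56418×10⁻⁵ m/K
ΔT = g/(α₁L₁+α₂L₂) = 3.65×10⁻³ / 5.56418×10⁻⁵ = 65.598 K
T = 22.0 + 65.598 = 87.598 °C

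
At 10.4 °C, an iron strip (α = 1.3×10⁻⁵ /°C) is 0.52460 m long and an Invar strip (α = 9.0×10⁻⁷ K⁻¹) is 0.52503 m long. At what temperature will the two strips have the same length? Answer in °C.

Equal length when α₁L₁ΔT − α₂L₂ΔT = L₂ − L₁ = 4.30×10⁻⁴ m
α₁L₁ = 6.8198×10⁻⁶, α₂L₂ = 4.72527×10⁻⁷ → Δ(αL) = 6.347273×10⁻⁶ m/K
ΔT = 4.30×10⁻⁴ / 6.347273×10⁻⁶ = 67.7456 K, so T = 10.4 + 67.7456 = 78.1456 °C

T = 78.15 °C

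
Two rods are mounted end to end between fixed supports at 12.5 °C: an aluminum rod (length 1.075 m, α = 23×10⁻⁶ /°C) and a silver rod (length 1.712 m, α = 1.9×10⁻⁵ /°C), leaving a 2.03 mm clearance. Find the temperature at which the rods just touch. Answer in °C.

T = 48.0 °C

α₁L₁ = 2.4725×10⁻⁵ m/K, α₂L₂ = 3.2528×10⁻⁵ m/K → total 5.7253×10⁻⁵ m/K
ΔT = g/(α₁L₁+α₂L₂) = 2.03×10⁻³ / 5.7253×10⁻⁵ = 35.457 K
T = 12.5 + 35.457 = 47.957 °C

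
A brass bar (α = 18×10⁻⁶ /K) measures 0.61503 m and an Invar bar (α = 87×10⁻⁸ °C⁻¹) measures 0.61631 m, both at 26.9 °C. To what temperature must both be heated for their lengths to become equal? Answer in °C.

L₁(1 + α₁ΔT) = L₂(1 + α₂ΔT) ⇒ ΔT = (L₂ − L₁)/(α₁L₁ − α₂L₂)
L₂ − L₁ = 0.61631 − 0.61503 = 1.28×10⁻³ m
α₁L₁ − α₂L₂ = 18×10⁻⁶×0.61503 − 87×10⁻⁸×0.61631 = 1.05343503×10⁻⁵ m/K
ΔT = 1.28×10⁻³ / 1.05343503×10⁻⁵ = 121.507 K
T = 26.9 + 121.507 = 148.407 °C

T = 148.4 °C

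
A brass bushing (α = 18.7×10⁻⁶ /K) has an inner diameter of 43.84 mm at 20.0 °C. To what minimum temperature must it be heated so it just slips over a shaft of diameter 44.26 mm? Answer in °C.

T = 532 °C

Required Δd = 44.26 − 43.84 = 0.42 mm
Δd = αd₀ΔT ⇒ ΔT = Δd/(αd₀) = 0.42 / (18.7×10⁻⁶ × 43.84) = 512.32 K
T_min = 20.0 + 512.32 = 532.32 °C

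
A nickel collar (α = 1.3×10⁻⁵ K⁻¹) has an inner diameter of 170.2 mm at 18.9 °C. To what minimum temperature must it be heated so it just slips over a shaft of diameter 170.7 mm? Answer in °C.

Required Δd = 170.7 − 170.2 = 0.5 mm
Δd = αd₀ΔT ⇒ ΔT = Δd/(αd₀) = 0.5 / (1.3×10⁻⁵ × 170.2) = 225.98 K
T_min = 18.9 + 225.98 = 244.88 °C

T = 245 °C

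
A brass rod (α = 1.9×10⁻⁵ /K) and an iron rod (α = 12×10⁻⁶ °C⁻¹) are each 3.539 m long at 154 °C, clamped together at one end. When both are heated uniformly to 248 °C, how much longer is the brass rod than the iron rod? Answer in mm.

2.33 mm

ΔT = 94 K
brass: ΔL = 1.9×10⁻⁵ × 3.539 m × 94 = 6.3207×10⁻³ m = 6.3207 mm
iron: ΔL = 12×10⁻⁶ × 3.539 m × 94 = 3.9920×10⁻³ m = 3.9920 mm
difference = 6.3207 − 3.9920 = 2.3287 mm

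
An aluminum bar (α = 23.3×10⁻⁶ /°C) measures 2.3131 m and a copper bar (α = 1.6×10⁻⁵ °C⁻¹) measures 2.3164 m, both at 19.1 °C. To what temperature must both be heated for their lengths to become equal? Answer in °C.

Equal length when α₁L₁ΔT − α₂L₂ΔT = L₂ − L₁ = 3.30×10⁻³ m
α₁L₁ = 5.389523×10⁻⁵, α₂L₂ = 3.70624×10⁻⁵ → Δ(αL) = 1.683283×10⁻⁵ m/K
ΔT = 3.30×10⁻³ / 1.683283×10⁻⁵ = 196.045 K, so T = 19.1 + 196.045 = 215.145 °C

T = 215.1 °C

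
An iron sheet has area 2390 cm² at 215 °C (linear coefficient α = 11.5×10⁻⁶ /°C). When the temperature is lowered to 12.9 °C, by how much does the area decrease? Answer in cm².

Area coefficient ≈ 2α; |ΔT| = 202.1 K
ΔA = 2αA₀ΔT = 2(11.5×10⁻⁶)(2390)(202.1) = 11.1 cm²

ΔA = 11.1 cm²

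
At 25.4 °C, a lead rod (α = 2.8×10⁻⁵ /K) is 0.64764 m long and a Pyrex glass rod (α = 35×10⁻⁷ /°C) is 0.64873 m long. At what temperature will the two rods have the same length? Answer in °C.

L₁(1 + α₁ΔT) = L₂(1 + α₂ΔT) ⇒ ΔT = (L₂ − L₁)/(α₁L₁ − α₂L₂)
L₂ − L₁ = 0.64873 − 0.64764 = 1.09×10⁻³ m
α₁L₁ − α₂L₂ = 2.8×10⁻⁵×0.64764 − 35×10⁻⁷×0.64873 = 1.5863365×10⁻⁵ m/K
ΔT = 1.09×10⁻³ / 1.5863365×10⁻⁵ = 68.7118 K
T = 25.4 + 68.7118 = 94.1118 °C

T = 94.11 °C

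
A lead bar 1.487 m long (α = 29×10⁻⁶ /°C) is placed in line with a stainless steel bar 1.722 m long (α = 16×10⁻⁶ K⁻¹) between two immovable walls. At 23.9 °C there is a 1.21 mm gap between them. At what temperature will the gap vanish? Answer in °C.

Gap closes when ΔL₁ + ΔL₂ = 1.21 mm = 1.21×10⁻³ m
(α₁L₁ + α₂L₂)ΔT = g
α₁L₁ + α₂L₂ = 29×10⁻⁶×1.487 + 16×10⁻⁶×1.722 = 7.0675×10⁻⁵ m/K
ΔT = 1.21×10⁻³ / 7.0675×10⁻⁵ = 17.121 K
T = 23.9 + 17.121 = 41.021 °C

T = 41.0 °C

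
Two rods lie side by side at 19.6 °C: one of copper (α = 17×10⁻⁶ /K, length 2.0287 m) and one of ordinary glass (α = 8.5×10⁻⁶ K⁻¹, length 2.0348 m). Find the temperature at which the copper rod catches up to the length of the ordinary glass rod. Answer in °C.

T = 374.4 °C

Equal length when α₁L₁ΔT − α₂L₂ΔT = L₂ − L₁ = 6.10×10⁻³ m
α₁L₁ = 3.44879×10⁻⁵, α₂L₂ = 1.72958×10⁻⁵ → Δ(αL) = 1.71921×10⁻⁵ m/K
ΔT = 6.10×10⁻³ / 1.71921×10⁻⁵ = 354.814 K, so T = 19.6 + 354.814 = 374.414 °C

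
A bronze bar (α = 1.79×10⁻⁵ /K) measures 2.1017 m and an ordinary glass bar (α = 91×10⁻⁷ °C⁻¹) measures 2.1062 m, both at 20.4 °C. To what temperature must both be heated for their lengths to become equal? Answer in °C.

L₁(1 + α₁ΔT) = L₂(1 + α₂ΔT) ⇒ ΔT = (L₂ − L₁)/(α₁L₁ − α₂L₂)
L₂ − L₁ = 2.1062 − 2.1017 = 4.50×10⁻³ m
α₁L₁ − α₂L₂ = 1.79×10⁻⁵×2.1017 − 91×10⁻⁷×2.1062 = 1.845401×10⁻⁵ m/K
ΔT = 4.50×10⁻³ / 1.845401×10⁻⁵ = 243.849 K
T = 20.4 + 243.849 = 264.249 °C

T = 264.2 °C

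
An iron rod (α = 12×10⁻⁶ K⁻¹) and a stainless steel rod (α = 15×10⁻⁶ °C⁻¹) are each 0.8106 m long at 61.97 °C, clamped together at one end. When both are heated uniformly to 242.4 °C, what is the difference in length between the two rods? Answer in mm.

ΔT = 180.43 K
iron: ΔL = 12×10⁻⁶ × 0.8106 m × 180.43 = 1.7551×10⁻³ m = 1.7551 mm
stainless steel: ΔL = 15×10⁻⁶ × 0.8106 m × 180.43 = 2.1938×10⁻³ m = 2.1938 mm
difference = 2.1938 − 1.7551 = 0.4387 mm

0.439 mm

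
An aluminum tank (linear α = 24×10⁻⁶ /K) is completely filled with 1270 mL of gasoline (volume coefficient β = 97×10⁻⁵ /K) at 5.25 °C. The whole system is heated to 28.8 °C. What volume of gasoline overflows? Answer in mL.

26.9 mL

The tank also expands: β_container ≈ 3α = 7.2×10⁻⁵ /K
Net overflow = V₀(β_liq − 3α_cont)ΔT
β − 3α = 9.70×10⁻⁴ − 7.2×10⁻⁵ = 8.98×10⁻⁴ /K; ΔT = 23.55 K
ΔV = 1270 × 8.98×10⁻⁴ × 23.55 = 26.9 mL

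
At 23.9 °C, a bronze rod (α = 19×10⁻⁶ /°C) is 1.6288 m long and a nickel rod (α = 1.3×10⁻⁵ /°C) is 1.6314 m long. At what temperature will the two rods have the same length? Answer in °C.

T = 290.9 °C

L₁(1 + α₁ΔT) = L₂(1 + α₂ΔT) ⇒ ΔT = (L₂ − L₁)/(α₁L₁ − α₂L₂)
L₂ − L₁ = 1.6314 − 1.6288 = 2.60×10⁻³ m
α₁L₁ − α₂L₂ = 19×10⁻⁶×1.6288 − 1.3×10⁻⁵×1.6314 = 9.739×10⁻⁶ m/K
ΔT = 2.60×10⁻³ / 9.739×10⁻⁶ = 266.968 K
T = 23.9 + 266.968 = 290.868 °C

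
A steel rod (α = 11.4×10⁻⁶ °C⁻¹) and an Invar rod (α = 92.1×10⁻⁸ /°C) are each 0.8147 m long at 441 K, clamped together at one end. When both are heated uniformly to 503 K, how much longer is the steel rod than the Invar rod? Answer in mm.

0.529 mm

ΔT = 62 K
steel: ΔL = 11.4×10⁻⁶ × 0.8147 m × 62 = 5.7583×10⁻⁴ m = 0.57583 mm
Invar: ΔL = 92.1×10⁻⁸ × 0.8147 m × 62 = 4.6521×10⁻⁵ m = 0.046521 mm
difference = 0.57583 − 0.046521 = 0.529309 mm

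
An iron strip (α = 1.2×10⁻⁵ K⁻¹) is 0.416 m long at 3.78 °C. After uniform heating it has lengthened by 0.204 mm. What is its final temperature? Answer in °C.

T = 44.6 °C

ΔL = αL₀ΔT ⇒ ΔT = ΔL / (αL₀)
ΔT = 0.204×10⁻³ m / (1.2×10⁻⁵ × 0.416 m) = 40.865 K
T = 3.78 + 40.865 = 44.645 °C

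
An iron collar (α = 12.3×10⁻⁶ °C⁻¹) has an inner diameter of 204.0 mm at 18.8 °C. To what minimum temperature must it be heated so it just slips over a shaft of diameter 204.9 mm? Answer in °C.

Required Δd = 204.9 − 204.0 = 0.9 mm
Δd = αd₀ΔT ⇒ ΔT = Δd/(αd₀) = 0.9 / (12.3×10⁻⁶ × 204.0) = 358.68 K
T_min = 18.8 + 358.68 = 377.48 °C

T = 377 °C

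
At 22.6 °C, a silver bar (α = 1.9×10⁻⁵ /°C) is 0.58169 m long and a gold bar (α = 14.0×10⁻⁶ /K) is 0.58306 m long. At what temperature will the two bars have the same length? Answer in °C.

L₁(1 + α₁ΔT) = L₂(1 + α₂ΔT) ⇒ ΔT = (L₂ − L₁)/(α₁L₁ − α₂L₂)
L₂ − L₁ = 0.58306 − 0.58169 = 1.37×10⁻³ m
α₁L₁ − α₂L₂ = 1.9×10⁻⁵×0.58169 − 14.0×10⁻⁶×0.58306 = 2.88927×10⁻⁶ m/K
ΔT = 1.37×10⁻³ / 2.88927×10⁻⁶ = 474.168 K
T = 22.6 + 474.168 = 496.768 °C

T = 496.8 °C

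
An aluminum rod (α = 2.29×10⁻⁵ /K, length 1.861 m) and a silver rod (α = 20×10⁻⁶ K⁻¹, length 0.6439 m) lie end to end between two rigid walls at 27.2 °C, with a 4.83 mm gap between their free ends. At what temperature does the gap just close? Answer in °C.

T = 114 °C

α₁L₁ = 4.26169×10⁻⁵ m/K, α₂L₂ = 1.2878×10⁻⁵ m/K → total 5.54949×10⁻⁵ m/K
ΔT = g/(α₁L₁+α₂L₂) = 4.83×10⁻³ / 5.54949×10⁻⁵ = 87.04 K
T = 27.2 + 87.04 = 114.24 °C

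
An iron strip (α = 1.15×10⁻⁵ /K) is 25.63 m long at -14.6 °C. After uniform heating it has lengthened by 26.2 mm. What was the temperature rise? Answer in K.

ΔT = 88.9 K

ΔL = αL₀ΔT ⇒ ΔT = ΔL / (αL₀)
ΔT = 26.2×10⁻³ m / (1.15×10⁻⁵ × 25.63 m) = 88.890 K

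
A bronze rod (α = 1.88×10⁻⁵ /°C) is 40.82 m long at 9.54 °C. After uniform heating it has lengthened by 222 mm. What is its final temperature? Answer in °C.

T = 299 °C

ΔL = αL₀ΔT ⇒ ΔT = ΔL / (αL₀)
ΔT = 222×10⁻³ m / (1.88×10⁻⁵ × 40.82 m) = 289.28 K
T = 9.54 + 289.28 = 298.82 °C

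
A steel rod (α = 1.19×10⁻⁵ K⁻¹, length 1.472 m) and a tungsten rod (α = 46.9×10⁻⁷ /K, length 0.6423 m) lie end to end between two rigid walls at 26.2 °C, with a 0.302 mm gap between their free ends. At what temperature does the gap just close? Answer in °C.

T = 40.9 °C

α₁L₁ = 1.75168×10⁻⁵ m/K, α₂L₂ = 3.012387×10⁻⁶ m/K → total 2.0529187×10⁻⁵ m/K
ΔT = g/(α₁L₁+α₂L₂) = 3.02×10⁻⁴ / 2.0529187×10⁻⁵ = 14.711 K
T = 26.2 + 14.711 = 40.911 °C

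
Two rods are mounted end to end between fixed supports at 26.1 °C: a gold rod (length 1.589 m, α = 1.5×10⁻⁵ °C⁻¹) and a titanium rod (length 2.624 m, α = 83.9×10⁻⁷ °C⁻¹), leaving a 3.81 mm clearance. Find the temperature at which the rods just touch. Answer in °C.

T = 109 °C

Gap closes when ΔL₁ + ΔL₂ = 3.81 mm = 3.81×10⁻³ m
(α₁L₁ + α₂L₂)ΔT = g
α₁L₁ + α₂L₂ = 1.5×10⁻⁵×1.589 + 83.9×10⁻⁷×2.624 = 4.585036×10⁻⁵ m/K
ΔT = 3.81×10⁻³ / 4.585036×10⁻⁵ = 83.10 K
T = 26.1 + 83.10 = 109.20 °C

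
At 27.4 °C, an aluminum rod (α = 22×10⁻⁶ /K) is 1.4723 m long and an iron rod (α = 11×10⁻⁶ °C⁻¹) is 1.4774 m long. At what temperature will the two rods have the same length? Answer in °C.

T = 343.4 °C

L₁(1 + α₁ΔT) = L₂(1 + α₂ΔT) ⇒ ΔT = (L₂ − L₁)/(α₁L₁ − α₂L₂)
L₂ − L₁ = 1.4774 − 1.4723 = 5.10×10⁻³ m
α₁L₁ − α₂L₂ = 22×10⁻⁶×1.4723 − 11×10⁻⁶×1.4774 = 1.61392×10⁻⁵ m/K
ΔT = 5.10×10⁻³ / 1.61392×10⁻⁵ = 316.001 K
T = 27.4 + 316.001 = 343.401 °C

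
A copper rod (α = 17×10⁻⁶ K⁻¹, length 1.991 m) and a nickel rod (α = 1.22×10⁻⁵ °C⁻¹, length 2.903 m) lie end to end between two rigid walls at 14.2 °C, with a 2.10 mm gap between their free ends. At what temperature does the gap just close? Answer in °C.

Gap closes when ΔL₁ + ΔL₂ = 2.10 mm = 2.10×10⁻³ m
(α₁L₁ + α₂L₂)ΔT = g
α₁L₁ + α₂L₂ = 17×10⁻⁶×1.991 + 1.22×10⁻⁵×2.903 = 6.92636×10⁻⁵ m/K
ΔT = 2.10×10⁻³ / 6.92636×10⁻⁵ = 30.319 K
T = 14.2 + 30.319 = 44.519 °C

T = 44.5 °C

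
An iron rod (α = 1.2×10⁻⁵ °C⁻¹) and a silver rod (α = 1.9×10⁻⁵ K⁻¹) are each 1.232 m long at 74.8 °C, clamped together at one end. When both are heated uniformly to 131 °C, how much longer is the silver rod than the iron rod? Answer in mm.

ΔT = 56.2 K
iron: ΔL = 1.2×10⁻⁵ × 1.232 m × 56.2 = 8.3086×10⁻⁴ m = 0.83086 mm
silver: ΔL = 1.9×10⁻⁵ × 1.232 m × 56.2 = 1.3155×10⁻³ m = 1.3155 mm
difference = 1.3155 − 0.83086 = 0.48464 mm

0.485 mm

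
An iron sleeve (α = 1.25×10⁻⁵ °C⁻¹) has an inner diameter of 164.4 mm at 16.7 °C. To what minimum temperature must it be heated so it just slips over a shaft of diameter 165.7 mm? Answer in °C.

T = 649 °C

Required Δd = 165.7 − 164.4 = 1.3 mm
Δd = αd₀ΔT ⇒ ΔT = Δd/(αd₀) = 1.3 / (1.25×10⁻⁵ × 164.4) = 632.60 K
T_min = 16.7 + 632.60 = 649.30 °C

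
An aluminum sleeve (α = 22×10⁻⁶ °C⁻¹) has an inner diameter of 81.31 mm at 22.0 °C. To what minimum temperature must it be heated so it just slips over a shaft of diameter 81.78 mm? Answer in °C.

Required Δd = 81.78 − 81.31 = 0.47 mm
Δd = αd₀ΔT ⇒ ΔT = Δd/(αd₀) = 0.47 / (22×10⁻⁶ × 81.31) = 262.74 K
T_min = 22.0 + 262.74 = 284.74 °C

T = 285 °C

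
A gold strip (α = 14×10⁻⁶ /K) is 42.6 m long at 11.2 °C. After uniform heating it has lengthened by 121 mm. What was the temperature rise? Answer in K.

ΔL = αL₀ΔT ⇒ ΔT = ΔL / (αL₀)
ΔT = 121×10⁻³ m / (14×10⁻⁶ × 42.6 m) = 202.88 K

ΔT = 203 K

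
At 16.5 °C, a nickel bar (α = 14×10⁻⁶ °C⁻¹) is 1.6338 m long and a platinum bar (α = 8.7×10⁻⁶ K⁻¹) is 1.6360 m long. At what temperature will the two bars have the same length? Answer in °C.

T = 271.1 °C

L₁(1 + α₁ΔT) = L₂(1 + α₂ΔT) ⇒ ΔT = (L₂ − L₁)/(α₁L₁ − α₂L₂)
L₂ − L₁ = 1.6360 − 1.6338 = 2.20×10⁻³ m
α₁L₁ − α₂L₂ = 14×10⁻⁶×1.6338 − 8.7×10⁻⁶×1.6360 = 8.64×10⁻⁶ m/K
ΔT = 2.20×10⁻³ / 8.64×10⁻⁶ = 254.630 K
T = 16.5 + 254.630 = 271.130 °C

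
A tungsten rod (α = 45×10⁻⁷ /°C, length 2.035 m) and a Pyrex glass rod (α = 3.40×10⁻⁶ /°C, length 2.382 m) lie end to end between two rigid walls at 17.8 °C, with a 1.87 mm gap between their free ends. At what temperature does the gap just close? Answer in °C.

T = 126 °C

Gap closes when ΔL₁ + ΔL₂ = 1.87 mm = 1.87×10⁻³ m
(α₁L₁ + α₂L₂)ΔT = g
α₁L₁ + α₂L₂ = 45×10⁻⁷×2.035 + 3.40×10⁻⁶×2.382 = 1.72563×10⁻⁵ m/K
ΔT = 1.87×10⁻³ / 1.72563×10⁻⁵ = 108.37 K
T = 17.8 + 108.37 = 126.17 °C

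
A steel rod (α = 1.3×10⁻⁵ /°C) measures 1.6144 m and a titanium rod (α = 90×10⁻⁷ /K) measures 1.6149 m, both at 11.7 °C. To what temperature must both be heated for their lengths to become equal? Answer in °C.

L₁(1 + α₁ΔT) = L₂(1 + α₂ΔT) ⇒ ΔT = (L₂ − L₁)/(α₁L₁ − α₂L₂)
L₂ − L₁ = 1.6149 − 1.6144 = 5.00×10⁻⁴ m
α₁L₁ − α₂L₂ = 1.3×10⁻⁵×1.6144 − 90×10⁻⁷×1.6149 = 6.4531×10⁻⁶ m/K
ΔT = 5.00×10⁻⁴ / 6.4531×10⁻⁶ = 77.4821 K
T = 11.7 + 77.4821 = 89.1821 °C

T = 89.18 °C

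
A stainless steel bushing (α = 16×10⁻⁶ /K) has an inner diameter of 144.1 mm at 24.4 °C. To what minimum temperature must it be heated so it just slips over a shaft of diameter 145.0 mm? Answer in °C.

T = 415 °C

Required Δd = 145.0 − 144.1 = 0.9 mm
Δd = αd₀ΔT ⇒ ΔT = Δd/(αd₀) = 0.9 / (16×10⁻⁶ × 144.1) = 390.35 K
T_min = 24.4 + 390.35 = 414.75 °C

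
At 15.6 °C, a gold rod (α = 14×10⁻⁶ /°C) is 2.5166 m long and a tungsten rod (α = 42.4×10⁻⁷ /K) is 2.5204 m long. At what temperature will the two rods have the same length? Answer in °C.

Equal length when α₁L₁ΔT − α₂L₂ΔT = L₂ − L₁ = 3.80×10⁻³ m
α₁L₁ = 3.52324×10⁻⁵, α₂L₂ = 1.0686496×10⁻⁵ → Δ(αL) = 2.4545904×10⁻⁵ m/K
ΔT = 3.80×10⁻³ / 2.4545904×10⁻⁵ = 154.812 K, so T = 15.6 + 154.812 = 170.412 °C

T = 170.4 °C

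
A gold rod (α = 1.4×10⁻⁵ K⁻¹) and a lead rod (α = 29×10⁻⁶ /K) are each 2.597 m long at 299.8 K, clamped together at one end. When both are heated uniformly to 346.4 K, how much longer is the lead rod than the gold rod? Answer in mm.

ΔT = 46.6 K
gold: ΔL = 1.4×10⁻⁵ × 2.597 m × 46.6 = 1.6943×10⁻³ m = 1.6943 mm
lead: ΔL = 29×10⁻⁶ × 2.597 m × 46.6 = 3.5096×10⁻³ m = 3.5096 mm
difference = 3.5096 − 1.6943 = 1.8153 mm

1.82 mm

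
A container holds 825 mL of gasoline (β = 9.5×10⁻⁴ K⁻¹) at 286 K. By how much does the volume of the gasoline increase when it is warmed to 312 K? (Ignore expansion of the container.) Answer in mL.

|ΔT| = |312 − 286| = 26 K
ΔV = βV₀ΔT = (9.5×10⁻⁴)(825)(26) = 20.4 mL

ΔV = 20.4 mL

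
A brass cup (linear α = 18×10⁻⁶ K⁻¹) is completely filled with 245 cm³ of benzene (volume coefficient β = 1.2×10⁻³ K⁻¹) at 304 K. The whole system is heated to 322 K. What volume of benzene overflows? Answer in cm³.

The cup also expands: β_container ≈ 3α = 5.4×10⁻⁵ /K
Net overflow = V₀(β_liq − 3α_cont)ΔT
β − 3α = 1.20×10⁻³ − 5.4×10⁻⁵ = 1.146×10⁻³ /K; ΔT = 18 K
ΔV = 245 × 1.146×10⁻³ × 18 = 5.05 cm³

5.05 cm³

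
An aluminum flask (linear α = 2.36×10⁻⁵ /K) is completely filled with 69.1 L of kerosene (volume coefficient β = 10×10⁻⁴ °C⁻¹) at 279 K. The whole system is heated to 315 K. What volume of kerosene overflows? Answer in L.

The flask also expands: β_container ≈ 3α = 7.08×10⁻⁵ /K
Net overflow = V₀(β_liq − 3α_cont)ΔT
β − 3α = 1.00×10⁻³ − 7.08×10⁻⁵ = 9.292×10⁻⁴ /K; ΔT = 36 K
ΔV = 69.1 × 9.292×10⁻⁴ × 36 = 2.31 L

2.31 L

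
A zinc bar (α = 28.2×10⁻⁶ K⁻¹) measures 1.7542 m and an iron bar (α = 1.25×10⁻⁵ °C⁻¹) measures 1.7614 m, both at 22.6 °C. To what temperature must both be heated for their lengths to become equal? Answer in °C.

L₁(1 + α₁ΔT) = L₂(1 + α₂ΔT) ⇒ ΔT = (L₂ − L₁)/(α₁L₁ − α₂L₂)
L₂ − L₁ = 1.7614 − 1.7542 = 7.20×10⁻³ m
α₁L₁ − α₂L₂ = 28.2×10⁻⁶×1.7542 − 1.25×10⁻⁵×1.7614 = 2.745094×10⁻⁵ m/K
ΔT = 7.20×10⁻³ / 2.745094×10⁻⁵ = 262.286 K
T = 22.6 + 262.286 = 284.886 °C

T = 284.9 °C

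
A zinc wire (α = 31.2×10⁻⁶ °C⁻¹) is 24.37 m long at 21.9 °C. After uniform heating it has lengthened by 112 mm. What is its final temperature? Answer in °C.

ΔL = αL₀ΔT ⇒ ΔT = ΔL / (αL₀)
ΔT = 112×10⁻³ m / (31.2×10⁻⁶ × 24.37 m) = 147.30 K
T = 21.9 + 147.30 = 169.20 °C

T = 169 °C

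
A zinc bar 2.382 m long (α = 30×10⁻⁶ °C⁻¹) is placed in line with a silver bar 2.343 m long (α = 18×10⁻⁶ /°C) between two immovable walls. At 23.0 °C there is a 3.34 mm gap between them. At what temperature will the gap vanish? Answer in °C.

Gap closes when ΔL₁ + ΔL₂ = 3.34 mm = 3.34×10⁻³ m
(α₁L₁ + α₂L₂)ΔT = g
α₁L₁ + α₂L₂ = 30×10⁻⁶×2.382 + 18×10⁻⁶×2.343 = 1.13634×10⁻⁴ m/K
ΔT = 3.34×10⁻³ / 1.13634×10⁻⁴ = 29.393 K
T = 23.0 + 29.393 = 52.393 °C

T = 52.4 °C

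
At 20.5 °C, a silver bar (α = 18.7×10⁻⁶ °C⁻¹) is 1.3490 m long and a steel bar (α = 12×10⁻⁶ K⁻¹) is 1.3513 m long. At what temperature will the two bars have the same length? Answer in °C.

T = 275.8 °C

L₁(1 + α₁ΔT) = L₂(1 + α₂ΔT) ⇒ ΔT = (L₂ − L₁)/(α₁L₁ − α₂L₂)
L₂ − L₁ = 1.3513 − 1.3490 = 2.30×10⁻³ m
α₁L₁ − α₂L₂ = 18.7×10⁻⁶×1.3490 − 12×10⁻⁶×1.3513 = 9.0107×10⁻⁶ m/K
ΔT = 2.30×10⁻³ / 9.0107×10⁻⁶ = 255.252 K
T = 20.5 + 255.252 = 275.752 °C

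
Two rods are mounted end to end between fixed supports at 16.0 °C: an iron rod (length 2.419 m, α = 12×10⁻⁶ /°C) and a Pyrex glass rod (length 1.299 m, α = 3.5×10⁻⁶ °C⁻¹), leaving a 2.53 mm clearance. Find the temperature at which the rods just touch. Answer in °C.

Gap closes when ΔL₁ + ΔL₂ = 2.53 mm = 2.53×10⁻³ m
(α₁L₁ + α₂L₂)ΔT = g
α₁L₁ + α₂L₂ = 12×10⁻⁶×2.419 + 3.5×10⁻⁶×1.299 = 3.35745×10⁻⁵ m/K
ΔT = 2.53×10⁻³ / 3.35745×10⁻⁵ = 75.355 K
T = 16.0 + 75.355 = 91.355 °C

T = 91.4 °C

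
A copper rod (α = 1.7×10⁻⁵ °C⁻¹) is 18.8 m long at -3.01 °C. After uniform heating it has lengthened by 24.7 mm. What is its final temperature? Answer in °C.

ΔL = αL₀ΔT ⇒ ΔT = ΔL / (αL₀)
ΔT = 24.7×10⁻³ m / (1.7×10⁻⁵ × 18.8 m) = 77.284 K
T = -3.01 + 77.284 = 74.274 °C

T = 74.3 °C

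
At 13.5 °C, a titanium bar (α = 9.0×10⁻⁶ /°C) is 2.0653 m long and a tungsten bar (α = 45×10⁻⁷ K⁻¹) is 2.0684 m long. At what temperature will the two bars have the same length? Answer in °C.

Equal length when α₁L₁ΔT − α₂L₂ΔT = L₂ − L₁ = 3.10×10⁻³ m
α₁L₁ = 1.85877×10⁻⁵, α₂L₂ = 9.3078×10⁻⁶ → Δ(αL) = 9.2799×10⁻⁶ m/K
ΔT = 3.10×10⁻³ / 9.2799×10⁻⁶ = 334.055 K, so T = 13.5 + 334.055 = 347.555 °C

T = 347.6 °C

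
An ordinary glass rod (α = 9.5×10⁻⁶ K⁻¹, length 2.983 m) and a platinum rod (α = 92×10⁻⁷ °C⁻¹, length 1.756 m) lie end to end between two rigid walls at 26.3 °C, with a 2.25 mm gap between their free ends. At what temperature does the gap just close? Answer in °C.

α₁L₁ = 2.83385×10⁻⁵ m/K, α₂L₂ = 1.61552×10⁻⁵ m/K → total 4.44937×10⁻⁵ m/K
ΔT = g/(α₁L₁+α₂L₂) = 2.25×10⁻³ / 4.44937×10⁻⁵ = 50.569 K
T = 26.3 + 50.569 = 76.869 °C

T = 76.9 °C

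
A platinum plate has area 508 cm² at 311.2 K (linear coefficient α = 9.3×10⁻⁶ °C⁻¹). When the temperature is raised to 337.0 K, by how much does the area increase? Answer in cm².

ΔA = 0.244 cm²

Area coefficient ≈ 2α; |ΔT| = 25.8 K
ΔA = 2αA₀ΔT = 2(9.3×10⁻⁶)(508)(25.8) = 0.244 cm²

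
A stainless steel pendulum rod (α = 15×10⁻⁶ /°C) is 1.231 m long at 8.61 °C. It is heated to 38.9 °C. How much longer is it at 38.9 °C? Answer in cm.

ΔL = 0.0559 cm

|ΔT| = |38.9 − 8.61| = 30.29 K
ΔL = αL₀ΔT = (15×10⁻⁶)(1.231)(30.29) = 5.59×10⁻⁴ m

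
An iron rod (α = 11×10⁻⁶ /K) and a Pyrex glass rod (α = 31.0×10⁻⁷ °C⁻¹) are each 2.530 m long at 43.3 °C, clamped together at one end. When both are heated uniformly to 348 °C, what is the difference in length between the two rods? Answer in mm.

ΔT = 304.7 K
iron: ΔL = 11×10⁻⁶ × 2.530 m × 304.7 = 8.4798×10⁻³ m = 8.4798 mm
Pyrex glass: ΔL = 31.0×10⁻⁷ × 2.530 m × 304.7 = 2.3898×10⁻³ m = 2.3898 mm
difference = 8.4798 − 2.3898 = 6.0900 mm

6.09 mm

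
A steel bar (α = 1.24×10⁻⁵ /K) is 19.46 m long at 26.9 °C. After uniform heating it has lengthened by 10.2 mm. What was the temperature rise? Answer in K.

ΔT = 42.3 K

ΔL = αL₀ΔT ⇒ ΔT = ΔL / (αL₀)
ΔT = 10.2×10⁻³ m / (1.24×10⁻⁵ × 19.46 m) = 42.270 K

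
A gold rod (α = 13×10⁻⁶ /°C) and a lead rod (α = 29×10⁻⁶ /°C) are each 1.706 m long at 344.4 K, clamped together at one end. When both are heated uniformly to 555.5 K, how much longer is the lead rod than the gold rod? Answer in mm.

5.76 mm

ΔT = 211.1 K
gold: ΔL = 13×10⁻⁶ × 1.706 m × 211.1 = 4.6818×10⁻³ m = 4.6818 mm
lead: ΔL = 29×10⁻⁶ × 1.706 m × 211.1 = 1.0444×10⁻² m = 10.444 mm
difference = 10.444 − 4.6818 = 5.7622 mm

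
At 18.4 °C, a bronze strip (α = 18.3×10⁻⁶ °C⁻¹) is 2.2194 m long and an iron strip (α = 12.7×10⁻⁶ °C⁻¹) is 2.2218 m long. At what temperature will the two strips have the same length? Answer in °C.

T = 212.0 °C

Equal length when α₁L₁ΔT − α₂L₂ΔT = L₂ − L₁ = 2.40×10⁻³ m
α₁L₁ = 4.061502×10⁻⁵, α₂L₂ = 2.821686×10⁻⁵ → Δ(αL) = 1.239816×10⁻⁵ m/K
ΔT = 2.40×10⁻³ / 1.239816×10⁻⁵ = 193.577 K, so T = 18.4 + 193.577 = 211.977 °C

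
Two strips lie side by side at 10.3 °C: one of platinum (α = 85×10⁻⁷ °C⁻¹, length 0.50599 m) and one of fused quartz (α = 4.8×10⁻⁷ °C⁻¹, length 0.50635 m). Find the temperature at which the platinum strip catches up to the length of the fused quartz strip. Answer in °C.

T = 99.02 °C

Equal length when α₁L₁ΔT − α₂L₂ΔT = L₂ − L₁ = 3.60×10⁻⁴ m
α₁L₁ = 4.300915×10⁻⁶, α₂L₂ = 2.43048×10⁻⁷ → Δ(αL) = 4.057867×10⁻⁶ m/K
ΔT = 3.60×10⁻⁴ / 4.057867×10⁻⁶ = 88.7166 K, so T = 10.3 + 88.7166 = 99.0166 °C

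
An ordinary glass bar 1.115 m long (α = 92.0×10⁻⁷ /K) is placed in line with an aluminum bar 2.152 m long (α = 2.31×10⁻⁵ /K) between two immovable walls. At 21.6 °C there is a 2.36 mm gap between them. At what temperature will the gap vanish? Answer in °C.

T = 61.0 °C

α₁L₁ = 1.0258×10⁻⁵ m/K, α₂L₂ = 4.97112×10⁻⁵ m/K → total 5.99692×10⁻⁵ m/K
ΔT = g/(α₁L₁+α₂L₂) = 2.36×10⁻³ / 5.99692×10⁻⁵ = 39.354 K
T = 21.6 + 39.354 = 60.954 °C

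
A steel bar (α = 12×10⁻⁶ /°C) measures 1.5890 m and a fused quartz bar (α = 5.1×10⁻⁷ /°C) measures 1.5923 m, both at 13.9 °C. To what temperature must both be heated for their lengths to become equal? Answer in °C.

T = 194.7 °C

Equal length when α₁L₁ΔT − α₂L₂ΔT = L₂ − L₁ = 3.30×10⁻³ m
α₁L₁ = 1.9068×10⁻⁵, α₂L₂ = 8.12073×10⁻⁷ → Δ(αL) = 1.8255927×10⁻⁵ m/K
ΔT = 3.30×10⁻³ / 1.8255927×10⁻⁵ = 180.763 K, so T = 13.9 + 180.763 = 194.663 °C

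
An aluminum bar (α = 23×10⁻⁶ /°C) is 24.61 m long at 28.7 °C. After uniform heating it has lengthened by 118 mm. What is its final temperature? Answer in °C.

ΔL = αL₀ΔT ⇒ ΔT = ΔL / (αL₀)
ΔT = 118×10⁻³ m / (23×10⁻⁶ × 24.61 m) = 208.47 K
T = 28.7 + 208.47 = 237.17 °C

T = 237 °C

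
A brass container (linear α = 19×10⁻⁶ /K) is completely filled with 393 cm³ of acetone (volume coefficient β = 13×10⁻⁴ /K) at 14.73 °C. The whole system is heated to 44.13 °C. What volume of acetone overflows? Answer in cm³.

The container also expands: β_container ≈ 3α = 5.7×10⁻⁵ /K
Net overflow = V₀(β_liq − 3α_cont)ΔT
β − 3α = 1.30×10⁻³ − 5.7×10⁻⁵ = 1.243×10⁻³ /K; ΔT = 29.40 K
ΔV = 393 × 1.243×10⁻³ × 29.40 = 14.4 cm³

14.4 cm³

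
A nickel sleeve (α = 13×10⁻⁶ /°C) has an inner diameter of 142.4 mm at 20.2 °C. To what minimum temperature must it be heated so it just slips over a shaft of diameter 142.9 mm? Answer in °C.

T = 290 °C

Required Δd = 142.9 − 142.4 = 0.5 mm
Δd = αd₀ΔT ⇒ ΔT = Δd/(αd₀) = 0.5 / (13×10⁻⁶ × 142.4) = 270.10 K
T_min = 20.2 + 270.10 = 290.30 °C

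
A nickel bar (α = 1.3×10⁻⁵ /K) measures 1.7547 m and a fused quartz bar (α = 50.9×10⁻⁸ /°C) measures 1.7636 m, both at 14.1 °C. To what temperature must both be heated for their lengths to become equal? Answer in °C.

L₁(1 + α₁ΔT) = L₂(1 + α₂ΔT) ⇒ ΔT = (L₂ − L₁)/(α₁L₁ − α₂L₂)
L₂ − L₁ = 1.7636 − 1.7547 = 8.90×10⁻³ m
α₁L₁ − α₂L₂ = 1.3×10⁻⁵×1.7547 − 50.9×10⁻⁸×1.7636 = 2.19134276×10⁻⁵ m/K
ΔT = 8.90×10⁻³ / 2.19134276×10⁻⁵ = 406.144 K
T = 14.1 + 406.144 = 420.244 °C

T = 420.2 °C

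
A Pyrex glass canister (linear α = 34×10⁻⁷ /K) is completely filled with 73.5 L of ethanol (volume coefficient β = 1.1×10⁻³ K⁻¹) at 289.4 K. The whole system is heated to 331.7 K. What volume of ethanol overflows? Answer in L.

The canister also expands: β_container ≈ 3α = 1.02×10⁻⁵ /K
Net overflow = V₀(β_liq − 3α_cont)ΔT
β − 3α = 1.10×10⁻³ − 1.02×10⁻⁵ = 1.0898×10⁻³ /K; ΔT = 42.3 K
ΔV = 73.5 × 1.0898×10⁻³ × 42.3 = 3.39 L

3.39 L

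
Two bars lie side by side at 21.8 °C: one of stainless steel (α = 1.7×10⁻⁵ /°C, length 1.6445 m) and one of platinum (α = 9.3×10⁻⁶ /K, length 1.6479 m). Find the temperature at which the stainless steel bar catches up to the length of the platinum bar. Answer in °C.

Equal length when α₁L₁ΔT − α₂L₂ΔT = L₂ − L₁ = 3.40×10⁻³ m
α₁L₁ = 2.79565×10⁻⁵, α₂L₂ = 1.532547×10⁻⁵ → Δ(αL) = 1.263103×10⁻⁵ m/K
ΔT = 3.40×10⁻³ / 1.263103×10⁻⁵ = 269.178 K, so T = 21.8 + 269.178 = 290.978 °C

T = 291.0 °C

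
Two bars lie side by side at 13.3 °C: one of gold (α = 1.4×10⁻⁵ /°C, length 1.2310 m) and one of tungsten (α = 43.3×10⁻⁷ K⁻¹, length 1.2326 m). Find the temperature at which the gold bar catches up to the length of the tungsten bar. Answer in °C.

T = 147.8 °C

Equal length when α₁L₁ΔT − α₂L₂ΔT = L₂ − L₁ = 1.60×10⁻³ m
α₁L₁ = 1.7234×10⁻⁵, α₂L₂ = 5.337158×10⁻⁶ → Δ(αL) = 1.1896842×10⁻⁵ m/K
ΔT = 1.60×10⁻³ / 1.1896842×10⁻⁵ = 134.489 K, so T = 13.3 + 134.489 = 147.789 °C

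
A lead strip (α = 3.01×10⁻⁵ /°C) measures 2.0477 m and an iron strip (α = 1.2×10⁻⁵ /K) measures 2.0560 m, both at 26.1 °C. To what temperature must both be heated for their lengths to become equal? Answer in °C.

Equal length when α₁L₁ΔT − α₂L₂ΔT = L₂ − L₁ = 8.30×10⁻³ m
α₁L₁ = 6.163577×10⁻⁵, α₂L₂ = 2.4672×10⁻⁵ → Δ(αL) = 3.696377×10⁻⁵ m/K
ΔT = 8.30×10⁻³ / 3.696377×10⁻⁵ = 224.544 K, so T = 26.1 + 224.544 = 250.644 °C

T = 250.6 °C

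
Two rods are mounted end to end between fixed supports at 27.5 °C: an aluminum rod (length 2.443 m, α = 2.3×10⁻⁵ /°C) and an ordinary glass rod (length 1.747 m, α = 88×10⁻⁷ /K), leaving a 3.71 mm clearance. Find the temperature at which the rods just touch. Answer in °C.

α₁L₁ = 5.6189×10⁻⁵ m/K, α₂L₂ = 1.53736×10⁻⁵ m/K → total 7.15626×10⁻⁵ m/K
ΔT = g/(α₁L₁+α₂L₂) = 3.71×10⁻³ / 7.15626×10⁻⁵ = 51.843 K
T = 27.5 + 51.843 = 79.343 °C

T = 79.3 °C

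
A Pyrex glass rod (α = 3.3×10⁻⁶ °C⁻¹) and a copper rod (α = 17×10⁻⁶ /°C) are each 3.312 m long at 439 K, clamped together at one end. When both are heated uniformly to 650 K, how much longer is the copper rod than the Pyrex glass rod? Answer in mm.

ΔT = 211 K
Pyrex glass: ΔL = 3.3×10⁻⁶ × 3.312 m × 211 = 2.3061×10⁻³ m = 2.3061 mm
copper: ΔL = 17×10⁻⁶ × 3.312 m × 211 = 1.1880×10⁻² m = 11.880 mm
difference = 11.880 − 2.3061 = 9.5739 mm

9.57 mm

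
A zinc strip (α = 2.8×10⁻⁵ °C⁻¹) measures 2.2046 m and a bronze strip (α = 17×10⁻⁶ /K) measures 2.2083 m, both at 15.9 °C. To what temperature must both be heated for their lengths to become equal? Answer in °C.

T = 168.9 °C

L₁(1 + α₁ΔT) = L₂(1 + α₂ΔT) ⇒ ΔT = (L₂ − L₁)/(α₁L₁ − α₂L₂)
L₂ − L₁ = 2.2083 − 2.2046 = 3.70×10⁻³ m
α₁L₁ − α₂L₂ = 2.8×10⁻⁵×2.2046 − 17×10⁻⁶×2.2083 = 2.41877×10⁻⁵ m/K
ΔT = 3.70×10⁻³ / 2.41877×10⁻⁵ = 152.970 K
T = 15.9 + 152.970 = 168.870 °C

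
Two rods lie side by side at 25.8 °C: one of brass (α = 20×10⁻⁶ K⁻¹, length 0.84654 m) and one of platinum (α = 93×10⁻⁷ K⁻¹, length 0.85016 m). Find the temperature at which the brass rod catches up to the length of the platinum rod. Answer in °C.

T = 426.9 °C

L₁(1 + α₁ΔT) = L₂(1 + α₂ΔT) ⇒ ΔT = (L₂ − L₁)/(α₁L₁ − α₂L₂)
L₂ − L₁ = 0.85016 − 0.84654 = 3.62×10⁻³ m
α₁L₁ − α₂L₂ = 20×10⁻⁶×0.84654 − 93×10⁻⁷×0.85016 = 9.024312×10⁻⁶ m/K
ΔT = 3.62×10⁻³ / 9.024312×10⁻⁶ = 401.139 K
T = 25.8 + 401.139 = 426.939 °C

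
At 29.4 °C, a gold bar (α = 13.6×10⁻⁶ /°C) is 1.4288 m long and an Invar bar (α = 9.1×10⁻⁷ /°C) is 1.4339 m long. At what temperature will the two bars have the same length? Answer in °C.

L₁(1 + α₁ΔT) = L₂(1 + α₂ΔT) ⇒ ΔT = (L₂ − L₁)/(α₁L₁ − α₂L₂)
L₂ − L₁ = 1.4339 − 1.4288 = 5.10×10⁻³ m
α₁L₁ − α₂L₂ = 13.6×10⁻⁶×1.4288 − 9.1×10⁻⁷×1.4339 = 1.8126831×10⁻⁵ m/K
ΔT = 5.10×10⁻³ / 1.8126831×10⁻⁵ = 281.351 K
T = 29.4 + 281.351 = 310.751 °C

T = 310.8 °C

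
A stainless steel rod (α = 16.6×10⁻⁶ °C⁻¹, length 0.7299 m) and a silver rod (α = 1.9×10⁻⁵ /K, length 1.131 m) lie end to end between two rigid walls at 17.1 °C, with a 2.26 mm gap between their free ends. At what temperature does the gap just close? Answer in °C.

T = 84.4 °C

α₁L₁ = 1.211634×10⁻⁵ m/K, α₂L₂ = 2.1489×10⁻⁵ m/K → total 3.360534×10⁻⁵ m/K
ΔT = g/(α₁L₁+α₂L₂) = 2.26×10⁻³ / 3.360534×10⁻⁵ = 67.251 K
T = 17.1 + 67.251 = 84.351 °C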